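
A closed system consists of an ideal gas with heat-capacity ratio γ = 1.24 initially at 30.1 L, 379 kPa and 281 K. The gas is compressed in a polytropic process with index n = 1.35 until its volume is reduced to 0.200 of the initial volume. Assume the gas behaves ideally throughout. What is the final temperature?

Polytropic n=1.35: T₂ = T₁(V₁/V₂)^(n−1) = 281×(5.00)^0.35 = 494 K; P₂ = P₁(V₁/V₂)^n = 3330 kPa.

494 K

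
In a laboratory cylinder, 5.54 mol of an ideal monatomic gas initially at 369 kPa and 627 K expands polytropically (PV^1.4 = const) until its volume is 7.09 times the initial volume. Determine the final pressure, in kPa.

V₁ = nRT₁/P₁ = 5.54×8.314×627/369 = 78.3 L.
Polytropic n=1.4: T₂ = T₁(V₁/V₂)^(n−1) = 627×(0.141)^0.40 = 286 K; P₂ = P₁(V₁/V₂)^n = 23.8 kPa.

23.8 kPa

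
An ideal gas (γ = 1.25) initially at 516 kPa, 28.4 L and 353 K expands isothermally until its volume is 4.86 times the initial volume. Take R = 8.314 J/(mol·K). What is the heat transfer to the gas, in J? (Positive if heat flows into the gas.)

23200 J

n = P₁V₁/(RT₁) = 516×28.4/(8.314×353) = 4.99 mol.
Isothermal: T stays 353 K; PV = const ⇒ V₂ = 138 L, P₂ = 106 kPa.
ΔU = 0 (ideal gas, T constant).
W = nRT ln(V₂/V₁) = 4.99×8.314×353×ln(4.86) = 23200 J.
Q = ΔU + W = 23200 J.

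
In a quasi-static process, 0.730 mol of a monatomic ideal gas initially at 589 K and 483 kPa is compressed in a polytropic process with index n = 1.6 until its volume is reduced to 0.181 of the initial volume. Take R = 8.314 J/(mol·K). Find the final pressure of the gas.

7440 kPa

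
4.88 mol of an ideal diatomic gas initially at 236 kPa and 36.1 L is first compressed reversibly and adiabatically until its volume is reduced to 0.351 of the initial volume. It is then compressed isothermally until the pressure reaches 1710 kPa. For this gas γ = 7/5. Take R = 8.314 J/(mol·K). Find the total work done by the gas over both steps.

-17700 J

T₁ = P₁V₁/(nR) = 236×36.1/(4.88×8.314) = 210 K.
Step 1 — Adiabatic: TV^(γ−1) = const ⇒ T₂ = 210×(2.85)^0.400 = 319 K; PV^γ = const ⇒ P₂ = 1020 kPa.
ΔU = nCvΔT = 4.88×20.8×(319−210) = 11100 J.
Q = 0 for an adiabatic process, so W = −ΔU = -11100 J.
State after step 1: P = 1020 kPa, V = 12.7 L, T = 319 K.
Step 2 — Isothermal: T stays 319 K; PV = const ⇒ V₂ = 7.57 L, P₂ = 1710 kPa.
ΔU = 0 (ideal gas, T constant).
W = nRT ln(V₂/V₁) = 4.88×8.314×319×ln(0.598) = -6670 J.
Q = ΔU + W = -6670 J.
Net over both steps: W = -17700 J, Q = -6670 J, ΔU = 11100 J.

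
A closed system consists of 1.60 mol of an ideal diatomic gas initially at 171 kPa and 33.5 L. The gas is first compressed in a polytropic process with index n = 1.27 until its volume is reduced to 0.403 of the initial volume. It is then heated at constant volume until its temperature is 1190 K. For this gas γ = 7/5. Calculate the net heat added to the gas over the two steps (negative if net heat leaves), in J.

T₁ = P₁V₁/(nR) = 171×33.5/(1.60×8.314) = 431 K.
Step 1 — Polytropic n=1.27: T₂ = T₁(V₁/V₂)^(n−1) = 431×(2.48)^0.27 = 550 K; P₂ = P₁(V₁/V₂)^n = 542 kPa.
W = (P₁V₁−P₂V₂)/(n−1) = (171×33.5−542×13.5)/0.27 = -5900 J.
ΔU = nCvΔT = 1.60×20.8×(550−431) = 3980 J.
Q = ΔU + W = -1920 J.
State after step 1: P = 542 kPa, V = 13.5 L, T = 550 K.
Step 2 — Isochoric: V stays 13.5 L; P/T = const ⇒ T₂ = 1190 K, P₂ = 1170 kPa.
W = 0 (no volume change).
ΔU = nCvΔT = 1.60×20.8×(1190−550) = 21300 J.
Q = ΔU = 21300 J.
Net over both steps: W = -5900 J, Q = 19400 J, ΔU = 25300 J.

19400 J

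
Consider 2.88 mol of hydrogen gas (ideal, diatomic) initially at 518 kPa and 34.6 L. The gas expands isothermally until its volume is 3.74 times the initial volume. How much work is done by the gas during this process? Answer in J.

T₁ = P₁V₁/(nR) = 518×34.6/(2.88×8.314) = 749 K.
Isothermal: T stays 749 K; PV = const ⇒ V₂ = 129 L, P₂ = 139 kPa.
W = nRT ln(V₂/V₁) = 2.88×8.314×749×ln(3.74) = 23600 J.

23600 J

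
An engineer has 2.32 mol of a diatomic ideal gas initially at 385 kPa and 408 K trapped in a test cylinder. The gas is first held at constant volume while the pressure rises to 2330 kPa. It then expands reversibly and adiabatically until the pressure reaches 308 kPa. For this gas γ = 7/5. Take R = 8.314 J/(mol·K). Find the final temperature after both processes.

1390 K

V₁ = nRT₁/P₁ = 2.32×8.314×408/385 = 20.4 L.
Step 1 — Isochoric: V stays 20.4 L; P/T = const ⇒ T₂ = 2470 K, P₂ = 2330 kPa.
W = 0 (no volume change).
ΔU = nCvΔT = 2.32×20.8×(2470−408) = 99400 J.
Q = ΔU = 99400 J.
State after step 1: P = 2330 kPa, V = 20.4 L, T = 2470 K.
Step 2 — Adiabatic: T₂/T₁ = (P₂/P₁)^((γ−1)/γ) ⇒ T₂ = 2470×(0.132)^0.286 = 1390 K; V₂ = 86.7 L.
ΔU = nCvΔT = 2.32×20.8×(1390−2470) = -52300 J.
Q = 0 for an adiabatic process, so W = −ΔU = 52300 J.
Net over both steps: W = 52300 J, Q = 99400 J, ΔU = 47100 J.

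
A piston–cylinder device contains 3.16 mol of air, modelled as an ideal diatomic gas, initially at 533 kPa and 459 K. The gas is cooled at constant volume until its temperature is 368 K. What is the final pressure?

V₁ = nRT₁/P₁ = 3.16×8.314×459/533 = 22.6 L.
Isochoric: V stays 22.6 L; P/T = const ⇒ T₂ = 368 K, P₂ = 427 kPa.

427 kPa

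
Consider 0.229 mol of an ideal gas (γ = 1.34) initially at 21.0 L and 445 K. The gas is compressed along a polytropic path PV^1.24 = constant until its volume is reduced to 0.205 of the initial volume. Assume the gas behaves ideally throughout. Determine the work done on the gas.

P₁ = nRT₁/V₁ = 0.229×8.314×445/21.0 = 40.3 kPa.
Polytropic n=1.24: T₂ = T₁(V₁/V₂)^(n−1) = 445×(4.88)^0.24 = 651 K; P₂ = P₁(V₁/V₂)^n = 288 kPa.
W = (P₁V₁−P₂V₂)/(n−1) = (40.3×21.0−288×4.30)/0.24 = -1630 J.
Work done on the gas = −W_by = 1630 J.

1630 J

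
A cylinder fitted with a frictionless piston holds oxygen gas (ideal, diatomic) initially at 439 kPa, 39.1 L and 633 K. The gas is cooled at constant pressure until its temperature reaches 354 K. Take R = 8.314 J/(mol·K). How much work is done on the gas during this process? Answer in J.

7570 J

n = P₁V₁/(RT₁) = 439×39.1/(8.314×633) = 3.26 mol.
Isobaric: P stays 439 kPa; V/T = const ⇒ T₂ = 354 K, V₂ = 21.9 L.
W = PΔV = 439×(21.9−39.1) kPa·L = -7570 J.
Work done on the gas = −W_by = 7570 J.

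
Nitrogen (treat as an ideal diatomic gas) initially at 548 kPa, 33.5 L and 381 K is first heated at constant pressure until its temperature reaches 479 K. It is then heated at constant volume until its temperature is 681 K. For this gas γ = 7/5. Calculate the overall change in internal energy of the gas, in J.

n = P₁V₁/(RT₁) = 548×33.5/(8.314×381) = 5.80 mol.
Step 1 — Isobaric: P stays 548 kPa; V/T = const ⇒ T₂ = 479 K, V₂ = 42.1 L.
W = PΔV = 548×(42.1−33.5) kPa·L = 4720 J.
ΔU = nCvΔT = 5.80×20.8×(479−381) = 11800 J.
Q = ΔU + W = nCpΔT = 16500 J.
State after step 1: P = 548 kPa, V = 42.1 L, T = 479 K.
Step 2 — Isochoric: V stays 42.1 L; P/T = const ⇒ T₂ = 681 K, P₂ = 779 kPa.
W = 0 (no volume change).
ΔU = nCvΔT = 5.80×20.8×(681−479) = 24300 J.
Q = ΔU = 24300 J.
Net over both steps: W = 4720 J, Q = 40900 J, ΔU = 36100 J.

36100 J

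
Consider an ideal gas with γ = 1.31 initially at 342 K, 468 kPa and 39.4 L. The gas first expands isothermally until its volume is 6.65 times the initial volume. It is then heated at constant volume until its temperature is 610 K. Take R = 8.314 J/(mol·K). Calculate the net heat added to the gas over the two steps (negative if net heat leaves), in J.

81500 J

n = P₁V₁/(RT₁) = 468×39.4/(8.314×342) = 6.48 mol.
Step 1 — Isothermal: T stays 342 K; PV = const ⇒ V₂ = 262 L, P₂ = 70.4 kPa.
ΔU = 0 (ideal gas, T constant).
W = nRT ln(V₂/V₁) = 6.48×8.314×342×ln(6.65) = 34900 J.
Q = ΔU + W = 34900 J.
State after step 1: P = 70.4 kPa, V = 262 L, T = 342 K.
Step 2 — Isochoric: V stays 262 L; P/T = const ⇒ T₂ = 610 K, P₂ = 126 kPa.
W = 0 (no volume change).
ΔU = nCvΔT = 6.48×26.8×(610−342) = 46600 J.
Q = ΔU = 46600 J.
Net over both steps: W = 34900 J, Q = 81500 J, ΔU = 46600 J.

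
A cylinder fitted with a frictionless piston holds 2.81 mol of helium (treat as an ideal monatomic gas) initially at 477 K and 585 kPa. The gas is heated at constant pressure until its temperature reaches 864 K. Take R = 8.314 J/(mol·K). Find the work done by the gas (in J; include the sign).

V₁ = nRT₁/P₁ = 2.81×8.314×477/585 = 19.0 L.
Isobaric: P stays 585 kPa; V/T = const ⇒ T₂ = 864 K, V₂ = 34.5 L.
W = PΔV = 585×(34.5−19.0) kPa·L = 9040 J.

9040 J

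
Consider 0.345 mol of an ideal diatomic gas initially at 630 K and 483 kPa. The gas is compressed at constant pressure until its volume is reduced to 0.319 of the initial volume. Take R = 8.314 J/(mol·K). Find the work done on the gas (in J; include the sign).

V₁ = nRT₁/P₁ = 0.345×8.314×630/483 = 3.74 L.
Isobaric: P stays 483 kPa; V/T = const ⇒ T₂ = 201 K, V₂ = 1.19 L.
W = PΔV = 483×(1.19−3.74) kPa·L = -1230 J.
Work done on the gas = −W_by = 1230 J.

1230 J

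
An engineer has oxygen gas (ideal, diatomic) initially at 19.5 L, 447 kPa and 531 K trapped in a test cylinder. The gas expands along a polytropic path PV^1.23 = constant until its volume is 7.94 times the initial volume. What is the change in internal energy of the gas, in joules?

n = P₁V₁/(RT₁) = 447×19.5/(8.314×531) = 1.97 mol.
Polytropic n=1.23: T₂ = T₁(V₁/V₂)^(n−1) = 531×(0.126)^0.23 = 330 K; P₂ = P₁(V₁/V₂)^n = 35.0 kPa.
For an ideal gas ΔU = nCvΔT with Cv = (5/2)R = 20.8 J/(mol·K).
ΔU = 1.97×20.8×(330−531) = -8260 J.

-8260 J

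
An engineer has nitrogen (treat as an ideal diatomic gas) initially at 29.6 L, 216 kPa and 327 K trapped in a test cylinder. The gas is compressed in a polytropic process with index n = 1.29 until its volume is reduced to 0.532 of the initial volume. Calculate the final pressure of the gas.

488 kPa

Polytropic n=1.29: T₂ = T₁(V₁/V₂)^(n−1) = 327×(1.88)^0.29 = 393 K; P₂ = P₁(V₁/V₂)^n = 488 kPa.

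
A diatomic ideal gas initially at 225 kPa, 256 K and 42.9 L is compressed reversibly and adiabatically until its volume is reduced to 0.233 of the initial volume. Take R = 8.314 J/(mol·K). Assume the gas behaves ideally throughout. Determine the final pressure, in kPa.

Adiabatic: TV^(γ−1) = const ⇒ T₂ = 256×(4.29)^0.400 = 458 K; PV^γ = const ⇒ P₂ = 1730 kPa.

1730 kPa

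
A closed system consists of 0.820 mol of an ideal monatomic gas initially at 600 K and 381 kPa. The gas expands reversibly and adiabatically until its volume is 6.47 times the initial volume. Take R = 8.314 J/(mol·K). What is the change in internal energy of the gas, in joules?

V₁ = nRT₁/P₁ = 0.820×8.314×600/381 = 10.7 L.
Adiabatic: TV^(γ−1) = const ⇒ T₂ = 600×(0.155)^0.667 = 173 K; PV^γ = const ⇒ P₂ = 17.0 kPa.
For an ideal gas ΔU = nCvΔT with Cv = (3/2)R = 12.5 J/(mol·K).
ΔU = 0.820×12.5×(173−600) = -4370 J.

-4370 J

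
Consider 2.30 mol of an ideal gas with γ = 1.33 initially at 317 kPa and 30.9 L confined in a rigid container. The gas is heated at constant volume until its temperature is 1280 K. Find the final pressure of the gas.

792 kPa

T₁ = P₁V₁/(nR) = 317×30.9/(2.30×8.314) = 512 K.
Isochoric: V stays 30.9 L; P/T = const ⇒ T₂ = 1280 K, P₂ = 792 kPa.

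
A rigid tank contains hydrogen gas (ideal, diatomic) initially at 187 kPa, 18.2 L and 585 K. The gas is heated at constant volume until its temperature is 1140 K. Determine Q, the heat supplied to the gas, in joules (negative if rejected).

8070 J

n = P₁V₁/(RT₁) = 187×18.2/(8.314×585) = 0.700 mol.
Isochoric: V stays 18.2 L; P/T = const ⇒ T₂ = 1140 K, P₂ = 364 kPa.
W = 0 (no volume change).
ΔU = nCvΔT = 0.700×20.8×(1140−585) = 8070 J.
Q = ΔU = 8070 J.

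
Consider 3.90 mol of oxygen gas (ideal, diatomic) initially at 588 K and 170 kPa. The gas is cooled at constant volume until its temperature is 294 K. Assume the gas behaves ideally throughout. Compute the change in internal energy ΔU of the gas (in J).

-23800 J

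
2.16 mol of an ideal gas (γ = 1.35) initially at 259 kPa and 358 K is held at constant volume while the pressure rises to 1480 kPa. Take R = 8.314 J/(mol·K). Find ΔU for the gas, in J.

86600 J

V₁ = nRT₁/P₁ = 2.16×8.314×358/259 = 24.8 L.
Isochoric: V stays 24.8 L; P/T = const ⇒ T₂ = 2050 K, P₂ = 1480 kPa.
For an ideal gas ΔU = nCvΔT with Cv = R/(γ−1) = 23.8 J/(mol·K).
ΔU = 2.16×23.8×(2050−358) = 86600 J.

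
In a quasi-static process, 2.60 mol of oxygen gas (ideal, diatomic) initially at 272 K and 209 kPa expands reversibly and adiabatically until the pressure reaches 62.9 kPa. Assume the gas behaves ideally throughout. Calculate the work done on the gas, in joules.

-4270 J

V₁ = nRT₁/P₁ = 2.60×8.314×272/209 = 28.1 L.
Adiabatic: T₂/T₁ = (P₂/P₁)^((γ−1)/γ) ⇒ T₂ = 272×(0.301)^0.286 = 193 K; V₂ = 66.3 L.
ΔU = nCvΔT = 2.60×20.8×(193−272) = -4270 J.
Q = 0 for an adiabatic process, so W = −ΔU = 4270 J.
Work done on the gas = −W_by = -4270 J.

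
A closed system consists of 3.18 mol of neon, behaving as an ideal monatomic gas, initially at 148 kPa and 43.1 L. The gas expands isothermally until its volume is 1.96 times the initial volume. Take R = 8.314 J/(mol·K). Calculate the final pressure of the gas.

75.5 kPa

T₁ = P₁V₁/(nR) = 148×43.1/(3.18×8.314) = 241 K.
Isothermal: T stays 241 K; PV = const ⇒ V₂ = 84.5 L, P₂ = 75.5 kPa.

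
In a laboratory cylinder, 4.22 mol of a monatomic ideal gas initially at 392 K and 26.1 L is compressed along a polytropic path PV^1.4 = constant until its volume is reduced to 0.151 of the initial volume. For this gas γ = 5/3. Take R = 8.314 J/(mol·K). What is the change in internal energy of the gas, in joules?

23300 J

P₁ = nRT₁/V₁ = 4.22×8.314×392/26.1 = 527 kPa.
Polytropic n=1.4: T₂ = T₁(V₁/V₂)^(n−1) = 392×(6.62)^0.40 = 835 K; P₂ = P₁(V₁/V₂)^n = 7430 kPa.
For an ideal gas ΔU = nCvΔT with Cv = (3/2)R = 12.5 J/(mol·K).
ΔU = 4.22×12.5×(835−392) = 23300 J.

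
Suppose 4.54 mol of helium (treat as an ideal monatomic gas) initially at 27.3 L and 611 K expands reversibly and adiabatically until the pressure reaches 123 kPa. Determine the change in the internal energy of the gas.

-18600 J

P₁ = nRT₁/V₁ = 4.54×8.314×611/27.3 = 845 kPa.
Adiabatic: T₂/T₁ = (P₂/P₁)^((γ−1)/γ) ⇒ T₂ = 611×(0.146)^0.400 = 283 K; V₂ = 86.7 L.
For an ideal gas ΔU = nCvΔT with Cv = (3/2)R = 12.5 J/(mol·K).
ΔU = 4.54×12.5×(283−611) = -18600 J.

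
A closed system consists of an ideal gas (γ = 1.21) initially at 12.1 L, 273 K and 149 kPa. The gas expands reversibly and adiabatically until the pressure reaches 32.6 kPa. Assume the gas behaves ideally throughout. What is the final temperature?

Adiabatic: T₂/T₁ = (P₂/P₁)^((γ−1)/γ) ⇒ T₂ = 273×(0.219)^0.174 = 210 K; V₂ = 42.5 L.

210 K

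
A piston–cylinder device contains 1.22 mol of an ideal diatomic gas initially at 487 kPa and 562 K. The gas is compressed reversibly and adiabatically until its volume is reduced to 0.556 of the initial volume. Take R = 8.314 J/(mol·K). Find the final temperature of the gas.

711 K

V₁ = nRT₁/P₁ = 1.22×8.314×562/487 = 11.7 L.
Adiabatic: TV^(γ−1) = const ⇒ T₂ = 562×(1.80)^0.400 = 711 K; PV^γ = const ⇒ P₂ = 1110 kPa.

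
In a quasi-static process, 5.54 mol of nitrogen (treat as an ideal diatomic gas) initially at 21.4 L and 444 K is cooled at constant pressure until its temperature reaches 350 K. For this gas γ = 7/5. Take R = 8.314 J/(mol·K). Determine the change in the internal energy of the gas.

-10800 J

P₁ = nRT₁/V₁ = 5.54×8.314×444/21.4 = 956 kPa.
Isobaric: P stays 956 kPa; V/T = const ⇒ T₂ = 350 K, V₂ = 16.9 L.
For an ideal gas ΔU = nCvΔT with Cv = (5/2)R = 20.8 J/(mol·K).
ΔU = 5.54×20.8×(350−444) = -10800 J.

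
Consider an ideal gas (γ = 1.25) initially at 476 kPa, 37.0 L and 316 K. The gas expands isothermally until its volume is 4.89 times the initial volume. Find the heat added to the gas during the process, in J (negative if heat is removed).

n = P₁V₁/(RT₁) = 476×37.0/(8.314×316) = 6.70 mol.
Isothermal: T stays 316 K; PV = const ⇒ V₂ = 181 L, P₂ = 97.3 kPa.
ΔU = 0 (ideal gas, T constant).
W = nRT ln(V₂/V₁) = 6.70×8.314×316×ln(4.89) = 28000 J.
Q = ΔU + W = 28000 J.

28000 J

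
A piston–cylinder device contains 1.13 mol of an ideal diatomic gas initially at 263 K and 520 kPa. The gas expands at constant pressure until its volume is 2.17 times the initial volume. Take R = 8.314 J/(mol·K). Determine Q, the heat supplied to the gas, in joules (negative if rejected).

V₁ = nRT₁/P₁ = 1.13×8.314×263/520 = 4.75 L.
Isobaric: P stays 520 kPa; V/T = const ⇒ T₂ = 571 K, V₂ = 10.3 L.
W = PΔV = 520×(10.3−4.75) kPa·L = 2890 J.
ΔU = nCvΔT = 1.13×20.8×(571−263) = 7230 J.
Q = ΔU + W = nCpΔT = 10100 J.

10100 J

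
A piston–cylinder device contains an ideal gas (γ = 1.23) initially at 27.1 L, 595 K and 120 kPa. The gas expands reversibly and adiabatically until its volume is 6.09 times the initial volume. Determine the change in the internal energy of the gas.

-4810 J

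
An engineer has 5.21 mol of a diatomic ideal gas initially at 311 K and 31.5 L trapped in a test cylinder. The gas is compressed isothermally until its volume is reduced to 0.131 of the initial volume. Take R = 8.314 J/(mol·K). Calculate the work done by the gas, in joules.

-27400 J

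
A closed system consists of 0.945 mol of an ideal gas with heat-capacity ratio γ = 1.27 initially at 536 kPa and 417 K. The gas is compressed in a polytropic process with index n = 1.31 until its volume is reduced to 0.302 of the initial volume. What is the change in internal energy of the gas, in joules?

5450 J

V₁ = nRT₁/P₁ = 0.945×8.314×417/536 = 6.11 L.
Polytropic n=1.31: T₂ = T₁(V₁/V₂)^(n−1) = 417×(3.31)^0.31 = 604 K; P₂ = P₁(V₁/V₂)^n = 2570 kPa.
For an ideal gas ΔU = nCvΔT with Cv = R/(γ−1) = 30.8 J/(mol·K).
ΔU = 0.945×30.8×(604−417) = 5450 J.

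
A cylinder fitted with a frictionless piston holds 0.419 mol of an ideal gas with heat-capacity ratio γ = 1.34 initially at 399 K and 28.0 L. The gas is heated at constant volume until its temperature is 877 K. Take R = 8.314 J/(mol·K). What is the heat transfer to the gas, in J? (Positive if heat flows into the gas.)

4900 J

P₁ = nRT₁/V₁ = 0.419×8.314×399/28.0 = 49.6 kPa.
Isochoric: V stays 28.0 L; P/T = const ⇒ T₂ = 877 K, P₂ = 109 kPa.
W = 0 (no volume change).
ΔU = nCvΔT = 0.419×24.5×(877−399) = 4900 J.
Q = ΔU = 4900 J.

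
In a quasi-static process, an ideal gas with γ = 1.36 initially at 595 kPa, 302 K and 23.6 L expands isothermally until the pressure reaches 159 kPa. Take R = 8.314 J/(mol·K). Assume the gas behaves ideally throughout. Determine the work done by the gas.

18500 J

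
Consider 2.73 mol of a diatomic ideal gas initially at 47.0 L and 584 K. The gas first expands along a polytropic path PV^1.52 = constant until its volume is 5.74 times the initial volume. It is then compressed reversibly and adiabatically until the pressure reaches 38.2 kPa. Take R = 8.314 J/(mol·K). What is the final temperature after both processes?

284 K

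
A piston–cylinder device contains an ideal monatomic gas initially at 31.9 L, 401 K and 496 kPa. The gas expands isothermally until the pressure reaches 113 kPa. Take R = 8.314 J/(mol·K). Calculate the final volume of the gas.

140 L

Isothermal: T stays 401 K; PV = const ⇒ V₂ = 140 L, P₂ = 113 kPa.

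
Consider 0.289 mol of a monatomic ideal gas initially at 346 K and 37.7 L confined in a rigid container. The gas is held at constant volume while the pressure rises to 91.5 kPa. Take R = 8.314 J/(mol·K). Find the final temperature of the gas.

P₁ = nRT₁/V₁ = 0.289×8.314×346/37.7 = 22.1 kPa.
Isochoric: V stays 37.7 L; P/T = const ⇒ T₂ = 1440 K, P₂ = 91.5 kPa.

1440 K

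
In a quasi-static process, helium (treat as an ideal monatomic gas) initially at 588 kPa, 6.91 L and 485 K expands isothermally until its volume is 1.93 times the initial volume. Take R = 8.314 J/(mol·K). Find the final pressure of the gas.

305 kPa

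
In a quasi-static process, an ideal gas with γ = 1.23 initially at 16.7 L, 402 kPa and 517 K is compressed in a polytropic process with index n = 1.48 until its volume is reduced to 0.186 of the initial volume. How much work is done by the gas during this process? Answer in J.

-17400 J

n = P₁V₁/(RT₁) = 402×16.7/(8.314×517) = 1.56 mol.
Polytropic n=1.48: T₂ = T₁(V₁/V₂)^(n−1) = 517×(5.38)^0.48 = 1160 K; P₂ = P₁(V₁/V₂)^n = 4850 kPa.
W = (P₁V₁−P₂V₂)/(n−1) = (402×16.7−4850×3.11)/0.48 = -17400 J.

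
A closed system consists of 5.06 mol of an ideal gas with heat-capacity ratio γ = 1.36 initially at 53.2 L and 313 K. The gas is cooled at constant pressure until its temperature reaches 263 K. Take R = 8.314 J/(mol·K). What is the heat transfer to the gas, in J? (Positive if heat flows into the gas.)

P₁ = nRT₁/V₁ = 5.06×8.314×313/53.2 = 248 kPa.
Isobaric: P stays 248 kPa; V/T = const ⇒ T₂ = 263 K, V₂ = 44.7 L.
W = PΔV = 248×(44.7−53.2) kPa·L = -2100 J.
ΔU = nCvΔT = 5.06×23.1×(263−313) = -5840 J.
Q = ΔU + W = nCpΔT = -7950 J.

-7950 J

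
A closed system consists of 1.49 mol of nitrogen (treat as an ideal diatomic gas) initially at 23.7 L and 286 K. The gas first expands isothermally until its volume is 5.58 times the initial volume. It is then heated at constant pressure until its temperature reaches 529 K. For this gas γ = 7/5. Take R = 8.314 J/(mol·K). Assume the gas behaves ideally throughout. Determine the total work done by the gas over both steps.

P₁ = nRT₁/V₁ = 1.49×8.314×286/23.7 = 149 kPa.
Step 1 — Isothermal: T stays 286 K; PV = const ⇒ V₂ = 132 L, P₂ = 26.8 kPa.
ΔU = 0 (ideal gas, T constant).
W = nRT ln(V₂/V₁) = 1.49×8.314×286×ln(5.58) = 6090 J.
Q = ΔU + W = 6090 J.
State after step 1: P = 26.8 kPa, V = 132 L, T = 286 K.
Step 2 — Isobaric: P stays 26.8 kPa; V/T = const ⇒ T₂ = 529 K, V₂ = 245 L.
W = PΔV = 26.8×(245−132) kPa·L = 3010 J.
ΔU = nCvΔT = 1.49×20.8×(529−286) = 7530 J.
Q = ΔU + W = nCpΔT = 10500 J.
Net over both steps: W = 9100 J, Q = 16600 J, ΔU = 7530 J.

9100 J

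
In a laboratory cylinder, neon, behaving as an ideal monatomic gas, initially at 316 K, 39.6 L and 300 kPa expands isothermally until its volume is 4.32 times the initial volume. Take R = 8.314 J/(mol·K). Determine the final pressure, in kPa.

Isothermal: T stays 316 K; PV = const ⇒ V₂ = 171 L, P₂ = 69.4 kPa.

69.4 kPa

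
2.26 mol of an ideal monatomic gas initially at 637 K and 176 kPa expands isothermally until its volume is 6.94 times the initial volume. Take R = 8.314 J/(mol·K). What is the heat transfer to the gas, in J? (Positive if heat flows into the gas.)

23200 J

V₁ = nRT₁/P₁ = 2.26×8.314×637/176 = 68.0 L.
Isothermal: T stays 637 K; PV = const ⇒ V₂ = 472 L, P₂ = 25.4 kPa.
ΔU = 0 (ideal gas, T constant).
W = nRT ln(V₂/V₁) = 2.26×8.314×637×ln(6.94) = 23200 J.
Q = ΔU + W = 23200 J.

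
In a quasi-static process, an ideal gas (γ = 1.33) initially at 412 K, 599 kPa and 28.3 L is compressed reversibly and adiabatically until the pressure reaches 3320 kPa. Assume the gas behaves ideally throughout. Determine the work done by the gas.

-27200 J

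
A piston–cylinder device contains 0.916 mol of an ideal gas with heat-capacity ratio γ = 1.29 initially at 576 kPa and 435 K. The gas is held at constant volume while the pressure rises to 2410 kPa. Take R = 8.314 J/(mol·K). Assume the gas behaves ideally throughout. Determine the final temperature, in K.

1820 K

V₁ = nRT₁/P₁ = 0.916×8.314×435/576 = 5.75 L.
Isochoric: V stays 5.75 L; P/T = const ⇒ T₂ = 1820 K, P₂ = 2410 kPa.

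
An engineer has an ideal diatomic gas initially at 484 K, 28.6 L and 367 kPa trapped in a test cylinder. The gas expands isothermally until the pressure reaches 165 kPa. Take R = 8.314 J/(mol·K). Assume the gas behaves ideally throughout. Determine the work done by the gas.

8390 J

n = P₁V₁/(RT₁) = 367×28.6/(8.314×484) = 2.61 mol.
Isothermal: T stays 484 K; PV = const ⇒ V₂ = 63.6 L, P₂ = 165 kPa.
W = nRT ln(V₂/V₁) = 2.61×8.314×484×ln(2.22) = 8390 J.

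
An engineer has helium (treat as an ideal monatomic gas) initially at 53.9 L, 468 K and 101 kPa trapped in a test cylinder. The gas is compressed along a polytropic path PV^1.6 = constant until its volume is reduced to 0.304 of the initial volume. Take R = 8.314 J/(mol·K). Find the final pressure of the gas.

679 kPa

Polytropic n=1.6: T₂ = T₁(V₁/V₂)^(n−1) = 468×(3.29)^0.60 = 956 K; P₂ = P₁(V₁/V₂)^n = 679 kPa.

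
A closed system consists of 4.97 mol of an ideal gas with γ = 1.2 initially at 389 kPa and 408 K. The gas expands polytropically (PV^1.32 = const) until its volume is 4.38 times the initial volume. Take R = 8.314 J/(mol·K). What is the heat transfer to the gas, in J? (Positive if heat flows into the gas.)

V₁ = nRT₁/P₁ = 4.97×8.314×408/389 = 43.3 L.
Polytropic n=1.32: T₂ = T₁(V₁/V₂)^(n−1) = 408×(0.228)^0.32 = 254 K; P₂ = P₁(V₁/V₂)^n = 55.4 kPa.
W = (P₁V₁−P₂V₂)/(n−1) = (389×43.3−55.4×190)/0.32 = 19800 J.
ΔU = nCvΔT = 4.97×41.6×(254−408) = -31700 J.
Q = ΔU + W = -11900 J.

-11900 J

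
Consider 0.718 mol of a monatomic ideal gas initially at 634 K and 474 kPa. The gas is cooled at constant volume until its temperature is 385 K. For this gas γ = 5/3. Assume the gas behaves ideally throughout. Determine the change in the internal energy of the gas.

V₁ = nRT₁/P₁ = 0.718×8.314×634/474 = 7.98 L.
Isochoric: V stays 7.98 L; P/T = const ⇒ T₂ = 385 K, P₂ = 288 kPa.
For an ideal gas ΔU = nCvΔT with Cv = (3/2)R = 12.5 J/(mol·K).
ΔU = 0.718×12.5×(385−634) = -2230 J.

-2230 J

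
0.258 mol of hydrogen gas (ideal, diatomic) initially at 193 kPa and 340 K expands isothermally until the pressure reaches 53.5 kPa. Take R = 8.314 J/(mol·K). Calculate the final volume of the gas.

13.6 L

V₁ = nRT₁/P₁ = 0.258×8.314×340/193 = 3.78 L.
Isothermal: T stays 340 K; PV = const ⇒ V₂ = 13.6 L, P₂ = 53.5 kPa.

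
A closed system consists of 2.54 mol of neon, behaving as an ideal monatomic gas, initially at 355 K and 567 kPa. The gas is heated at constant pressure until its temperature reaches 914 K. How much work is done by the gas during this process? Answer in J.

V₁ = nRT₁/P₁ = 2.54×8.314×355/567 = 13.2 L.
Isobaric: P stays 567 kPa; V/T = const ⇒ T₂ = 914 K, V₂ = 34.0 L.
W = PΔV = 567×(34.0−13.2) kPa·L = 11800 J.

11800 J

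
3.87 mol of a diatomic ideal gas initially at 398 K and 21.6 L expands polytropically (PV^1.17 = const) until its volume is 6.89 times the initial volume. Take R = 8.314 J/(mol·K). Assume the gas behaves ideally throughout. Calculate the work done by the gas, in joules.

P₁ = nRT₁/V₁ = 3.87×8.314×398/21.6 = 593 kPa.
Polytropic n=1.17: T₂ = T₁(V₁/V₂)^(n−1) = 398×(0.145)^0.17 = 287 K; P₂ = P₁(V₁/V₂)^n = 62.0 kPa.
W = (P₁V₁−P₂V₂)/(n−1) = (593×21.6−62.0×149)/0.17 = 21100 J.

21100 J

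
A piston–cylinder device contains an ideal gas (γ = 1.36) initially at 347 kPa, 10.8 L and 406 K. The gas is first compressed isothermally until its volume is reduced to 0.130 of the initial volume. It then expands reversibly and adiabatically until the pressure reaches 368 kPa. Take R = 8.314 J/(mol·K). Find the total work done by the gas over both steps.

-3400 J

n = P₁V₁/(RT₁) = 347×10.8/(8.314×406) = 1.11 mol.
Step 1 — Isothermal: T stays 406 K; PV = const ⇒ V₂ = 1.40 L, P₂ = 2670 kPa.
ΔU = 0 (ideal gas, T constant).
W = nRT ln(V₂/V₁) = 1.11×8.314×406×ln(0.130) = -7650 J.
Q = ΔU + W = -7650 J.
State after step 1: P = 2670 kPa, V = 1.40 L, T = 406 K.
Step 2 — Adiabatic: T₂/T₁ = (P₂/P₁)^((γ−1)/γ) ⇒ T₂ = 406×(0.138)^0.265 = 240 K; V₂ = 6.03 L.
ΔU = nCvΔT = 1.11×23.1×(240−406) = -4250 J.
Q = 0 for an adiabatic process, so W = −ΔU = 4250 J.
Net over both steps: W = -3400 J, Q = -7650 J, ΔU = -4250 J.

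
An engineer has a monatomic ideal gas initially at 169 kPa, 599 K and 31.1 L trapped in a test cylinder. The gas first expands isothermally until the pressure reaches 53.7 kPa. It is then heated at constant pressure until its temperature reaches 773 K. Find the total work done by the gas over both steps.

7550 J

n = P₁V₁/(RT₁) = 169×31.1/(8.314×599) = 1.06 mol.
Step 1 — Isothermal: T stays 599 K; PV = const ⇒ V₂ = 97.9 L, P₂ = 53.7 kPa.
ΔU = 0 (ideal gas, T constant).
W = nRT ln(V₂/V₁) = 1.06×8.314×599×ln(3.15) = 6030 J.
Q = ΔU + W = 6030 J.
State after step 1: P = 53.7 kPa, V = 97.9 L, T = 599 K.
Step 2 — Isobaric: P stays 53.7 kPa; V/T = const ⇒ T₂ = 773 K, V₂ = 126 L.
W = PΔV = 53.7×(126−97.9) kPa·L = 1530 J.
ΔU = nCvΔT = 1.06×12.5×(773−599) = 2290 J.
Q = ΔU + W = nCpΔT = 3820 J.
Net over both steps: W = 7550 J, Q = 9840 J, ΔU = 2290 J.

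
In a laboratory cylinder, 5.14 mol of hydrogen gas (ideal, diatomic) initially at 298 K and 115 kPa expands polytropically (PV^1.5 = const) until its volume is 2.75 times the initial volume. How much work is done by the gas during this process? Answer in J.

10100 J

V₁ = nRT₁/P₁ = 5.14×8.314×298/115 = 111 L.
Polytropic n=1.5: T₂ = T₁(V₁/V₂)^(n−1) = 298×(0.364)^0.50 = 180 K; P₂ = P₁(V₁/V₂)^n = 25.2 kPa.
W = (P₁V₁−P₂V₂)/(n−1) = (115×111−25.2×305)/0.50 = 10100 J.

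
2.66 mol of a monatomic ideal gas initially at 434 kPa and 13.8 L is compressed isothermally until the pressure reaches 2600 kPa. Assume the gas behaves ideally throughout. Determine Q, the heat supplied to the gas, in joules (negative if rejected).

T₁ = P₁V₁/(nR) = 434×13.8/(2.66×8.314) = 271 K.
Isothermal: T stays 271 K; PV = const ⇒ V₂ = 2.30 L, P₂ = 2600 kPa.
ΔU = 0 (ideal gas, T constant).
W = nRT ln(V₂/V₁) = 2.66×8.314×271×ln(0.167) = -10700 J.
Q = ΔU + W = -10700 J.

-10700 J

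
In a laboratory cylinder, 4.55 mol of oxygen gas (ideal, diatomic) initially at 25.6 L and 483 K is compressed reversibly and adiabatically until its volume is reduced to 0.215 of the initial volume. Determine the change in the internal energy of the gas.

38800 J

P₁ = nRT₁/V₁ = 4.55×8.314×483/25.6 = 714 kPa.
Adiabatic: TV^(γ−1) = const ⇒ T₂ = 483×(4.65)^0.400 = 893 K; PV^γ = const ⇒ P₂ = 6140 kPa.
For an ideal gas ΔU = nCvΔT with Cv = (5/2)R = 20.8 J/(mol·K).
ΔU = 4.55×20.8×(893−483) = 38800 J.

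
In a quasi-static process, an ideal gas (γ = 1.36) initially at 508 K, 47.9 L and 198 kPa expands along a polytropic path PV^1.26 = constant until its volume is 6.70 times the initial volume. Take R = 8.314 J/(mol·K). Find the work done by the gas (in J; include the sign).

n = P₁V₁/(RT₁) = 198×47.9/(8.314×508) = 2.25 mol.
Polytropic n=1.26: T₂ = T₁(V₁/V₂)^(n−1) = 508×(0.149)^0.26 = 310 K; P₂ = P₁(V₁/V₂)^n = 18.0 kPa.
W = (P₁V₁−P₂V₂)/(n−1) = (198×47.9−18.0×321)/0.26 = 14200 J.

14200 J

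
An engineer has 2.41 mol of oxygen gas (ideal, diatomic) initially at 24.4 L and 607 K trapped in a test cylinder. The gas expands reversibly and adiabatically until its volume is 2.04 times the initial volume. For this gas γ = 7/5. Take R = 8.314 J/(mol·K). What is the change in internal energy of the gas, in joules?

-7540 J

P₁ = nRT₁/V₁ = 2.41×8.314×607/24.4 = 498 kPa.
Adiabatic: TV^(γ−1) = const ⇒ T₂ = 607×(0.490)^0.400 = 456 K; PV^γ = const ⇒ P₂ = 184 kPa.
For an ideal gas ΔU = nCvΔT with Cv = (5/2)R = 20.8 J/(mol·K).
ΔU = 2.41×20.8×(456−607) = -7540 J.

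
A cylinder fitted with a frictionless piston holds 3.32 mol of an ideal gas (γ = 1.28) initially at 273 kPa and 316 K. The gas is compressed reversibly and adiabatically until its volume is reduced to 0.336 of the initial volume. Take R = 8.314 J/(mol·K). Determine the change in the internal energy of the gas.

11100 J

V₁ = nRT₁/P₁ = 3.32×8.314×316/273 = 32.0 L.
Adiabatic: TV^(γ−1) = const ⇒ T₂ = 316×(2.98)^0.280 = 429 K; PV^γ = const ⇒ P₂ = 1100 kPa.
For an ideal gas ΔU = nCvΔT with Cv = R/(γ−1) = 29.7 J/(mol·K).
ΔU = 3.32×29.7×(429−316) = 11100 J.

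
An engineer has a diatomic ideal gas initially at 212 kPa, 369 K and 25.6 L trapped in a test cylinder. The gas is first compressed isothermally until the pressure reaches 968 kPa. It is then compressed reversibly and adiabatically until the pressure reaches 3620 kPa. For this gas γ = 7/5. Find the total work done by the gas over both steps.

-14500 J

n = P₁V₁/(RT₁) = 212×25.6/(8.314×369) = 1.77 mol.
Step 1 — Isothermal: T stays 369 K; PV = const ⇒ V₂ = 5.61 L, P₂ = 968 kPa.
ΔU = 0 (ideal gas, T constant).
W = nRT ln(V₂/V₁) = 1.77×8.314×369×ln(0.219) = -8240 J.
Q = ΔU + W = -8240 J.
State after step 1: P = 968 kPa, V = 5.61 L, T = 369 K.
Step 2 — Adiabatic: T₂/T₁ = (P₂/P₁)^((γ−1)/γ) ⇒ T₂ = 369×(3.74)^0.286 = 538 K; V₂ = 2.19 L.
ΔU = nCvΔT = 1.77×20.8×(538−369) = 6210 J.
Q = 0 for an adiabatic process, so W = −ΔU = -6210 J.
Net over both steps: W = -14500 J, Q = -8240 J, ΔU = 6210 J.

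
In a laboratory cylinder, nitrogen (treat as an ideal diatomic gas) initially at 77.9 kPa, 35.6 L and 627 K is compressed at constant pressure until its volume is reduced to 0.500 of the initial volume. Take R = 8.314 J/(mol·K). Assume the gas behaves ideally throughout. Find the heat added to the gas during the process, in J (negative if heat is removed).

n = P₁V₁/(RT₁) = 77.9×35.6/(8.314×627) = 0.532 mol.
Isobaric: P stays 77.9 kPa; V/T = const ⇒ T₂ = 314 K, V₂ = 17.8 L.
W = PΔV = 77.9×(17.8−35.6) kPa·L = -1390 J.
ΔU = nCvΔT = 0.532×20.8×(314−627) = -3470 J.
Q = ΔU + W = nCpΔT = -4850 J.

-4850 J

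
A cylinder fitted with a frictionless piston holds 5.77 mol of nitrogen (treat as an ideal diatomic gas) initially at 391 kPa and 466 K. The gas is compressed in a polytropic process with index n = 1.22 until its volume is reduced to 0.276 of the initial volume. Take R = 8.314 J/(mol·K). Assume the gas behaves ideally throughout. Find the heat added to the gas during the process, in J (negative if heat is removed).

-15000 J

V₁ = nRT₁/P₁ = 5.77×8.314×466/391 = 57.2 L.
Polytropic n=1.22: T₂ = T₁(V₁/V₂)^(n−1) = 466×(3.62)^0.22 = 619 K; P₂ = P₁(V₁/V₂)^n = 1880 kPa.
W = (P₁V₁−P₂V₂)/(n−1) = (391×57.2−1880×15.8)/0.22 = -33300 J.
ΔU = nCvΔT = 5.77×20.8×(619−466) = 18300 J.
Q = ΔU + W = -15000 J.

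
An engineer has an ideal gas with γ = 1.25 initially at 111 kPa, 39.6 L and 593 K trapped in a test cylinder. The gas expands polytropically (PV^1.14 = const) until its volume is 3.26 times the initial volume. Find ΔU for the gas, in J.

-2680 J

n = P₁V₁/(RT₁) = 111×39.6/(8.314×593) = 0.892 mol.
Polytropic n=1.14: T₂ = T₁(V₁/V₂)^(n−1) = 593×(0.307)^0.14 = 503 K; P₂ = P₁(V₁/V₂)^n = 28.9 kPa.
For an ideal gas ΔU = nCvΔT with Cv = R/(γ−1) = 33.3 J/(mol·K).
ΔU = 0.892×33.3×(503−593) = -2680 J.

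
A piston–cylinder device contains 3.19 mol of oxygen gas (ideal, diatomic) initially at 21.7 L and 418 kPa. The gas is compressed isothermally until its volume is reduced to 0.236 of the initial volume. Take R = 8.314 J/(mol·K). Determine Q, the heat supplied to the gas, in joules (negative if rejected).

T₁ = P₁V₁/(nR) = 418×21.7/(3.19×8.314) = 342 K.
Isothermal: T stays 342 K; PV = const ⇒ V₂ = 5.12 L, P₂ = 1770 kPa.
ΔU = 0 (ideal gas, T constant).
W = nRT ln(V₂/V₁) = 3.19×8.314×342×ln(0.236) = -13100 J.
Q = ΔU + W = -13100 J.

-13100 J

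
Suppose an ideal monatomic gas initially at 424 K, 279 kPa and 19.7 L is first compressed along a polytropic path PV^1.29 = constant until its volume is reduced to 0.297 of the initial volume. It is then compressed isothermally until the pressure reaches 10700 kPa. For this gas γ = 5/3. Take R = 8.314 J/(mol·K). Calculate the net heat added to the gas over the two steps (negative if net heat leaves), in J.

-20800 J

n = P₁V₁/(RT₁) = 279×19.7/(8.314×424) = 1.56 mol.
Step 1 — Polytropic n=1.29: T₂ = T₁(V₁/V₂)^(n−1) = 424×(3.37)^0.29 = 603 K; P₂ = P₁(V₁/V₂)^n = 1340 kPa.
W = (P₁V₁−P₂V₂)/(n−1) = (279×19.7−1340×5.85)/0.29 = -8000 J.
ΔU = nCvΔT = 1.56×12.5×(603−424) = 3480 J.
Q = ΔU + W = -4520 J.
State after step 1: P = 1340 kPa, V = 5.85 L, T = 603 K.
Step 2 — Isothermal: T stays 603 K; PV = const ⇒ V₂ = 0.730 L, P₂ = 10700 kPa.
ΔU = 0 (ideal gas, T constant).
W = nRT ln(V₂/V₁) = 1.56×8.314×603×ln(0.125) = -16300 J.
Q = ΔU + W = -16300 J.
Net over both steps: W = -24300 J, Q = -20800 J, ΔU = 3480 J.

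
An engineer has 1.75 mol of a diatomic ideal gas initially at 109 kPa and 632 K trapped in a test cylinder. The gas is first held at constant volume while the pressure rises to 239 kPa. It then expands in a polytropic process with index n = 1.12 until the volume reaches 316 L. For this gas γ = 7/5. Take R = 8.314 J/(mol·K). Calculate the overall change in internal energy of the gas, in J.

V₁ = nRT₁/P₁ = 1.75×8.314×632/109 = 84.4 L.
Step 1 — Isochoric: V stays 84.4 L; P/T = const ⇒ T₂ = 1390 K, P₂ = 239 kPa.
W = 0 (no volume change).
ΔU = nCvΔT = 1.75×20.8×(1390−632) = 27400 J.
Q = ΔU = 27400 J.
State after step 1: P = 239 kPa, V = 84.4 L, T = 1390 K.
Step 2 — Polytropic n=1.12: T₂ = T₁(V₁/V₂)^(n−1) = 1390×(0.267)^0.12 = 1180 K; P₂ = P₁(V₁/V₂)^n = 54.5 kPa.
W = (P₁V₁−P₂V₂)/(n−1) = (239×84.4−54.5×316)/0.12 = 24600 J.
ΔU = nCvΔT = 1.75×20.8×(1180−1390) = -7390 J.
Q = ΔU + W = 17200 J.
Net over both steps: W = 24600 J, Q = 44700 J, ΔU = 20000 J.

20000 J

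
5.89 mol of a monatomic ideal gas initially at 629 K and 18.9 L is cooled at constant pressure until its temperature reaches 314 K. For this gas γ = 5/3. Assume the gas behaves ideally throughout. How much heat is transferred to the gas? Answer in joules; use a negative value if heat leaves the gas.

-38600 J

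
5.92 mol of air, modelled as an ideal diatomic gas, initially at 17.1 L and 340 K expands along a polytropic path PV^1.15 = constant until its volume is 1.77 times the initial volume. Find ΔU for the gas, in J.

P₁ = nRT₁/V₁ = 5.92×8.314×340/17.1 = 979 kPa.
Polytropic n=1.15: T₂ = T₁(V₁/V₂)^(n−1) = 340×(0.565)^0.15 = 312 K; P₂ = P₁(V₁/V₂)^n = 508 kPa.
For an ideal gas ΔU = nCvΔT with Cv = (5/2)R = 20.8 J/(mol·K).
ΔU = 5.92×20.8×(312−340) = -3430 J.

-3430 J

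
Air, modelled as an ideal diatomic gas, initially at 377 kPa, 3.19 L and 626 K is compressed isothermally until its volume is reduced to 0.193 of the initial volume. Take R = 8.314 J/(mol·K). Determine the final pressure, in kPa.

Isothermal: T stays 626 K; PV = const ⇒ V₂ = 0.616 L, P₂ = 1950 kPa.

1950 kPa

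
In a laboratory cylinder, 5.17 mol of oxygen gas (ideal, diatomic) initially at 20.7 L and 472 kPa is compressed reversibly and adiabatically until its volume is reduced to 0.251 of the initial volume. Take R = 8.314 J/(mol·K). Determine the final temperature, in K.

395 K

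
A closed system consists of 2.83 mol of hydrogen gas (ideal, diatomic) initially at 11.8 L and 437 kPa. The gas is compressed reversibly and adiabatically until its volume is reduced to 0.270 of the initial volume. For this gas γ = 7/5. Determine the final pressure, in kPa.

T₁ = P₁V₁/(nR) = 437×11.8/(2.83×8.314) = 219 K.
Adiabatic: TV^(γ−1) = const ⇒ T₂ = 219×(3.70)^0.400 = 370 K; PV^γ = const ⇒ P₂ = 2730 kPa.

2730 kPa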